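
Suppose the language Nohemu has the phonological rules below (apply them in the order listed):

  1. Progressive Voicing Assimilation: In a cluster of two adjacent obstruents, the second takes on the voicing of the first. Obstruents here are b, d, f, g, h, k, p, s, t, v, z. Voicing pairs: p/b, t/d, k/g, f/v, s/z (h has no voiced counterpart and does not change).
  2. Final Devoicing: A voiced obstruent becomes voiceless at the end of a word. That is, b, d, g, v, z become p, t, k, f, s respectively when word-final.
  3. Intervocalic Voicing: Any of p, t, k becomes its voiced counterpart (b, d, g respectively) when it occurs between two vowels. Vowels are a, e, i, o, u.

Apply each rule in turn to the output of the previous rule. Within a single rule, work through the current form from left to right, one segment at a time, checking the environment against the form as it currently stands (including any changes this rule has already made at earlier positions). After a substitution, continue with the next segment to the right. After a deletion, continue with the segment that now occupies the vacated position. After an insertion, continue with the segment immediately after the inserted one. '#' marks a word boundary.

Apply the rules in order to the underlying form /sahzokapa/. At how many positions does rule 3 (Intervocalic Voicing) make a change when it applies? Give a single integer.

1 Progressive Voicing Assimilation: [sahzokapa] → [sahsokapa]
2 Final Devoicing: no change — [sahsokapa]
3 Intervocalic Voicing: [sahsokapa] → [sahsogaba]
Rule 3 changed 2 position(s).

2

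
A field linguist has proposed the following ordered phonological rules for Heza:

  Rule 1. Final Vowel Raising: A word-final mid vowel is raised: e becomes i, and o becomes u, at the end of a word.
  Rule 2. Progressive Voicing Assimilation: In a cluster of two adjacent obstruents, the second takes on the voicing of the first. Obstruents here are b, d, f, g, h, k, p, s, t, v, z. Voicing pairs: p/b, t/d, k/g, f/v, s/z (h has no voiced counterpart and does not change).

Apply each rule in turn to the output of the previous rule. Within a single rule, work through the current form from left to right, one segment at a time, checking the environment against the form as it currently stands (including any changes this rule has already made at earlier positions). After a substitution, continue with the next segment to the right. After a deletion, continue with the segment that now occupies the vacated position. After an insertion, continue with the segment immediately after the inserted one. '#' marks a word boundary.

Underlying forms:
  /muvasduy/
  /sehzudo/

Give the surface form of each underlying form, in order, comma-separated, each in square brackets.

[muvastuy], [sehsudu]

/muvasduy/:
  Rule 1 Final Vowel Raising: no change — [muvasduy]
  Rule 2 Progressive Voicing Assimilation: [muvasduy] → [muvastuy]
/sehzudo/:
  Rule 1 Final Vowel Raising: [sehzudo] → [sehzudu]
  Rule 2 Progressive Voicing Assimilation: [sehzudu] → [sehsudu]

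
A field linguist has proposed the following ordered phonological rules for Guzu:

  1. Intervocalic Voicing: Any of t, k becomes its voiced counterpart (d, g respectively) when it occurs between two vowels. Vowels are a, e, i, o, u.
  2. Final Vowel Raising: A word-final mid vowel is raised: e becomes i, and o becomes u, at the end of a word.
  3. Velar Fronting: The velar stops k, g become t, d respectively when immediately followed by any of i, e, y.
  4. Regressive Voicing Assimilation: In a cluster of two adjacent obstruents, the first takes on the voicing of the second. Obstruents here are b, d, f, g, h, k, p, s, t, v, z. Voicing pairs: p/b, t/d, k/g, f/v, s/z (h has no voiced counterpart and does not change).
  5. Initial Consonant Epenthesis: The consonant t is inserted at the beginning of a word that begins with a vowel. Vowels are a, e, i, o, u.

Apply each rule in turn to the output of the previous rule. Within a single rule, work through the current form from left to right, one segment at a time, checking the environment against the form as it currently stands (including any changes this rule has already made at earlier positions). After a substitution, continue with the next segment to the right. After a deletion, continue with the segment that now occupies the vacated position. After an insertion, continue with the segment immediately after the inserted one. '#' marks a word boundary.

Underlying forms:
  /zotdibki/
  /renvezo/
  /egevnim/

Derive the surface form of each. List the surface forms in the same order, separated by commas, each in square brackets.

/zotdibki/:
  1 Intervocalic Voicing: no change — [zotdibki]
  2 Final Vowel Raising: no change — [zotdibki]
  3 Velar Fronting: [zotdibki] → [zotdibti]
  4 Regressive Voicing Assimilation: [zotdibti] → [zoddipti]
  5 Initial Consonant Epenthesis: no change — [zoddipti]
/renvezo/:
  1 Intervocalic Voicing: no change — [renvezo]
  2 Final Vowel Raising: [renvezo] → [renvezu]
  3 Velar Fronting: no change — [renvezu]
  4 Regressive Voicing Assimilation: no change — [renvezu]
  5 Initial Consonant Epenthesis: no change — [renvezu]
/egevnim/:
  1 Intervocalic Voicing: no change — [egevnim]
  2 Final Vowel Raising: no change — [egevnim]
  3 Velar Fronting: [egevnim] → [edevnim]
  4 Regressive Voicing Assimilation: no change — [edevnim]
  5 Initial Consonant Epenthesis: [edevnim] → [tedevnim]

[zoddipti], [renvezu], [tedevnim]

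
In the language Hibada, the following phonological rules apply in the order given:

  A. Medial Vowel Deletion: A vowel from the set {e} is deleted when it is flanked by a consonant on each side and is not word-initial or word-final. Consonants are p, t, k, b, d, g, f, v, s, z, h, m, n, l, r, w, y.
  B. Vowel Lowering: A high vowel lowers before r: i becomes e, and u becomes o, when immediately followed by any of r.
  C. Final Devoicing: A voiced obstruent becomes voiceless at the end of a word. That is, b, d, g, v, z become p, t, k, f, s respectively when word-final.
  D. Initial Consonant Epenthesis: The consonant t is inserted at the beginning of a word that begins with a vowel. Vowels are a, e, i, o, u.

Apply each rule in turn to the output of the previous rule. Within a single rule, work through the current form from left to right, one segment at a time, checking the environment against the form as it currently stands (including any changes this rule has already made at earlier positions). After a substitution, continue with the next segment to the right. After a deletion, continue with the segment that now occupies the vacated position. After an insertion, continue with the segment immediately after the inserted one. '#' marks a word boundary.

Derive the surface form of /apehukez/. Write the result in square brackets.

[taphuks]

A Medial Vowel Deletion: [apehukez] → [aphukz]
B Vowel Lowering: no change — [aphukz]
C Final Devoicing: [aphukz] → [aphuks]
D Initial Consonant Epenthesis: [aphuks] → [taphuks]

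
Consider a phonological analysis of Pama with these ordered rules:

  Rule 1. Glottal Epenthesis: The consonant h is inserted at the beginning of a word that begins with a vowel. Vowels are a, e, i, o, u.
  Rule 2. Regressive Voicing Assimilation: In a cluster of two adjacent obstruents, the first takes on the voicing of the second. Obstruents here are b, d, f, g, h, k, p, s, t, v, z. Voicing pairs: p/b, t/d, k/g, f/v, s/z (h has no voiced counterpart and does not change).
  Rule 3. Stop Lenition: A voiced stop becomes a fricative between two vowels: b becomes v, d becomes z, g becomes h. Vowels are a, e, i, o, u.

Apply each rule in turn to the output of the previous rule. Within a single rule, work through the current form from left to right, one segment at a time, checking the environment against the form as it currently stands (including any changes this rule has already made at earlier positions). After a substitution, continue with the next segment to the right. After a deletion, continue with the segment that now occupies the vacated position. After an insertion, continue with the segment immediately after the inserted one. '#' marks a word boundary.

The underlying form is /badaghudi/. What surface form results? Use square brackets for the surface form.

Rule 1 Glottal Epenthesis: no change — [badaghudi]
Rule 2 Regressive Voicing Assimilation: [badaghudi] → [badakhudi]
Rule 3 Stop Lenition: [badakhudi] → [bazakhuzi]

[bazakhuzi]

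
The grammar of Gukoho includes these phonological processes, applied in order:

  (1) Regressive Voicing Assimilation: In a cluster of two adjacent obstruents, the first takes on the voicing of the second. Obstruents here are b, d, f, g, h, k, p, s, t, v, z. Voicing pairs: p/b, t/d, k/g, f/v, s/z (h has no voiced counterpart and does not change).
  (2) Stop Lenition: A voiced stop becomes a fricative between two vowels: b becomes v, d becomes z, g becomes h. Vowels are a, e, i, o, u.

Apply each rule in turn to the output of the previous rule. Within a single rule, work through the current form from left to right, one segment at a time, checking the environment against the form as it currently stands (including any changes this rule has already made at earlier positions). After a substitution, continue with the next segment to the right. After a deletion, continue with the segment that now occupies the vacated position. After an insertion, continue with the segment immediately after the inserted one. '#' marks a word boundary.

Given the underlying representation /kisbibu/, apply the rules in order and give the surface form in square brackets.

[kizbivu]

(1) Regressive Voicing Assimilation: [kisbibu] → [kizbibu]
(2) Stop Lenition: [kizbibu] → [kizbivu]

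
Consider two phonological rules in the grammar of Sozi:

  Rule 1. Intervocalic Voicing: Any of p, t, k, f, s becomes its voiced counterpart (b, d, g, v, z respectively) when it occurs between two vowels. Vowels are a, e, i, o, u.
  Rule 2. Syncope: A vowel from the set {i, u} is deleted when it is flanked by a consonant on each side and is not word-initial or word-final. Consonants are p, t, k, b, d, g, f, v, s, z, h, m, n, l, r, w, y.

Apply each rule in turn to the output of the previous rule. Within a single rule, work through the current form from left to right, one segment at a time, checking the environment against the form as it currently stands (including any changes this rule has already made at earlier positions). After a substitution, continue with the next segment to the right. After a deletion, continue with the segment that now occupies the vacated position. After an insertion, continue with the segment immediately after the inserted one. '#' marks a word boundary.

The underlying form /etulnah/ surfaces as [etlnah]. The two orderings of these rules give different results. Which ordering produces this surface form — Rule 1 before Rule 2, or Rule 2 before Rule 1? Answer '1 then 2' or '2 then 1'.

Order 1 then 2:
  1 Intervocalic Voicing: [etulnah] → [edulnah]
  2 Syncope: [edulnah] → [edlnah]
  result: [edlnah]
Order 2 then 1:
  2 Syncope: [etulnah] → [etlnah]
  1 Intervocalic Voicing: no change — [etlnah]
  result: [etlnah]

2 then 1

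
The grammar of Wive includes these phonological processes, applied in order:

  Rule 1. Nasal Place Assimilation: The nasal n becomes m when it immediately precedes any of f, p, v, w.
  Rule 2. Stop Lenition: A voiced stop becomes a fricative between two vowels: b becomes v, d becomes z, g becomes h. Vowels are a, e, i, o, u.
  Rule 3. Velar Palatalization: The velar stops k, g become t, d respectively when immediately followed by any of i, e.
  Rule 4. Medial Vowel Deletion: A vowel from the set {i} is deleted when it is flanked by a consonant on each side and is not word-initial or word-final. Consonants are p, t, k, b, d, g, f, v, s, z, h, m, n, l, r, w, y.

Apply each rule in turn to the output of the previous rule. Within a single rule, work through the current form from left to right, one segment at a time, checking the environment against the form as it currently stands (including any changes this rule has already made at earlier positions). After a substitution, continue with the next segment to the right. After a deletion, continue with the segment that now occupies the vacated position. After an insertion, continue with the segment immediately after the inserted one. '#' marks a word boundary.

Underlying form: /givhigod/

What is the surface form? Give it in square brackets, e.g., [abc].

[dvhhod]

Rule 1 Nasal Place Assimilation: no change — [givhigod]
Rule 2 Stop Lenition: [givhigod] → [givhihod]
Rule 3 Velar Palatalization: [givhihod] → [divhihod]
Rule 4 Medial Vowel Deletion: [divhihod] → [dvhhod]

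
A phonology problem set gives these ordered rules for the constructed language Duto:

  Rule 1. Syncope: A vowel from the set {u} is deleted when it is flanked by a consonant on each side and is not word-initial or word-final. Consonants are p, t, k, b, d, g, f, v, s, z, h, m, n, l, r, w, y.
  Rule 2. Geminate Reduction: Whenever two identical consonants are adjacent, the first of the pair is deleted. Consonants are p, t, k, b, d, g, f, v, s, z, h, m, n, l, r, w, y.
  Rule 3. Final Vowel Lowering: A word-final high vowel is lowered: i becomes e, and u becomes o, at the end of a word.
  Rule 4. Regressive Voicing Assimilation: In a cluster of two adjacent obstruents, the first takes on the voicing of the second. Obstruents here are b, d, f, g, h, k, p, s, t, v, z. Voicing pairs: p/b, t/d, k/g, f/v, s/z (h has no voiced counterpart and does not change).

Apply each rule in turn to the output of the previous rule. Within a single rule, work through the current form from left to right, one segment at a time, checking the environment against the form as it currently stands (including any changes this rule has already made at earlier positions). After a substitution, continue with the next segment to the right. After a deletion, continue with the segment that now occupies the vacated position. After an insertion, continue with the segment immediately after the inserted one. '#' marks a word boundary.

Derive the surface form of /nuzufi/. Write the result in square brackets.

[nsfe]

Rule 1 Syncope: [nuzufi] → [nzfi]
Rule 2 Geminate Reduction: no change — [nzfi]
Rule 3 Final Vowel Lowering: [nzfi] → [nzfe]
Rule 4 Regressive Voicing Assimilation: [nzfe] → [nsfe]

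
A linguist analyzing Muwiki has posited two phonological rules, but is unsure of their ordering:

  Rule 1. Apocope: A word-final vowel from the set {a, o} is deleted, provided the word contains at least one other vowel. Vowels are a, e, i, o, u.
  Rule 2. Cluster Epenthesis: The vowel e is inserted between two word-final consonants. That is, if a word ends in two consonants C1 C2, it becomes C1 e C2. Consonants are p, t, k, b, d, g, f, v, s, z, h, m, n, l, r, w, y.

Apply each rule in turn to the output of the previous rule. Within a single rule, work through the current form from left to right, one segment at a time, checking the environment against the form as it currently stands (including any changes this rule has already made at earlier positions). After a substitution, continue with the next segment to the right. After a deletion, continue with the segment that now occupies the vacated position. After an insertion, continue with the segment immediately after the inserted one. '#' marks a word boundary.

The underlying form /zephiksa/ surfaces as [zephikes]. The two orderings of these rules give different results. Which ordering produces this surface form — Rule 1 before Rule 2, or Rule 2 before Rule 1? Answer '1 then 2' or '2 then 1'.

Order 1 then 2:
  1 Apocope: [zephiksa] → [zephiks]
  2 Cluster Epenthesis: [zephiks] → [zephikes]
  result: [zephikes]
Order 2 then 1:
  2 Cluster Epenthesis: no change — [zephiksa]
  1 Apocope: [zephiksa] → [zephiks]
  result: [zephiks]

1 then 2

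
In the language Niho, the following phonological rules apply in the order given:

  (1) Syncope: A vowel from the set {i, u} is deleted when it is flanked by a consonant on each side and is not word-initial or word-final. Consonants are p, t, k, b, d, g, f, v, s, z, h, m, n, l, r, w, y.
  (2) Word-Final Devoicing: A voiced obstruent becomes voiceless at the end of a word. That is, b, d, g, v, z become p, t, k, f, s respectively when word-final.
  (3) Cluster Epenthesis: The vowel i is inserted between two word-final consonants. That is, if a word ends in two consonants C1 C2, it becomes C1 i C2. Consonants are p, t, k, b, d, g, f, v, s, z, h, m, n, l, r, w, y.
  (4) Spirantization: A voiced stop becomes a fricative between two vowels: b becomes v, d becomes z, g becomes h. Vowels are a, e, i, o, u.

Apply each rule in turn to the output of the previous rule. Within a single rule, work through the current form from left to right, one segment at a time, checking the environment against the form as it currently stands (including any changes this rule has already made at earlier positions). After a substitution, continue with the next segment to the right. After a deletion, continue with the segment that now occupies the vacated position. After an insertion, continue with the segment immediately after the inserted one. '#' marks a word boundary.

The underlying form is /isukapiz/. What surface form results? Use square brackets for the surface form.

(1) Syncope: [isukapiz] → [iskapz]
(2) Word-Final Devoicing: [iskapz] → [iskaps]
(3) Cluster Epenthesis: [iskaps] → [iskapis]
(4) Spirantization: no change — [iskapis]

[iskapis]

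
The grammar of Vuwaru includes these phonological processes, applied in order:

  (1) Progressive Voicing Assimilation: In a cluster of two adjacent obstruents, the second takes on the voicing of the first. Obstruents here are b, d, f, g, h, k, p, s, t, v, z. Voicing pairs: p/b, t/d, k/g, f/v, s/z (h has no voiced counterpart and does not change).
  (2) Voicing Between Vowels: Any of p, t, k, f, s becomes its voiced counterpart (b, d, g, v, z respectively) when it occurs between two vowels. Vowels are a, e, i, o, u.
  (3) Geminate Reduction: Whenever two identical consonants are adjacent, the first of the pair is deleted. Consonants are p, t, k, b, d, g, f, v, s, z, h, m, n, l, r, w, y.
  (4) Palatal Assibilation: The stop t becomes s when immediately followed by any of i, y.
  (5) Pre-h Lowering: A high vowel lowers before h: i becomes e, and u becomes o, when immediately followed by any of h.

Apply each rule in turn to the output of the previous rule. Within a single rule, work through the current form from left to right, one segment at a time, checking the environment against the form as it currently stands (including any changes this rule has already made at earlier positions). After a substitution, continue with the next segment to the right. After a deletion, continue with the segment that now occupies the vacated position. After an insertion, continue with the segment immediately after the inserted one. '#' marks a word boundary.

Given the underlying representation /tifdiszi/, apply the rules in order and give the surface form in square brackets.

(1) Progressive Voicing Assimilation: [tifdiszi] → [tiftissi]
(2) Voicing Between Vowels: no change — [tiftissi]
(3) Geminate Reduction: [tiftissi] → [tiftisi]
(4) Palatal Assibilation: [tiftisi] → [sifsisi]
(5) Pre-h Lowering: no change — [sifsisi]

[sifsisi]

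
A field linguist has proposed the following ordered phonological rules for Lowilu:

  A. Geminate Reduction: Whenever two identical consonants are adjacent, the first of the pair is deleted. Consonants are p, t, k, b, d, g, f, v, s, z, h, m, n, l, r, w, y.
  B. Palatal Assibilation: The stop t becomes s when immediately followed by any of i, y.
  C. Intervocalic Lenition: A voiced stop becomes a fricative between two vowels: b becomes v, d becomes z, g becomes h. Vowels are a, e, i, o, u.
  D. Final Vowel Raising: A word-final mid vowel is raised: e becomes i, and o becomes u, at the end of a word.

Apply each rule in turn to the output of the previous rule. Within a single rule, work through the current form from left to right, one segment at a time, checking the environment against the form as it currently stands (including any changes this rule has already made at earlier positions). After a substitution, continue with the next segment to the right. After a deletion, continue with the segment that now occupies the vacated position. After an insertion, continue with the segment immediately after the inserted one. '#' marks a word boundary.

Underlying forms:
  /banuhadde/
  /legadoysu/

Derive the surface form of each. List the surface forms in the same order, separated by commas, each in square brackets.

[banuhazi], [lehazoysu]

/banuhadde/:
  A Geminate Reduction: [banuhadde] → [banuhade]
  B Palatal Assibilation: no change — [banuhade]
  C Intervocalic Lenition: [banuhade] → [banuhaze]
  D Final Vowel Raising: [banuhaze] → [banuhazi]
/legadoysu/:
  A Geminate Reduction: no change — [legadoysu]
  B Palatal Assibilation: no change — [legadoysu]
  C Intervocalic Lenition: [legadoysu] → [lehazoysu]
  D Final Vowel Raising: no change — [lehazoysu]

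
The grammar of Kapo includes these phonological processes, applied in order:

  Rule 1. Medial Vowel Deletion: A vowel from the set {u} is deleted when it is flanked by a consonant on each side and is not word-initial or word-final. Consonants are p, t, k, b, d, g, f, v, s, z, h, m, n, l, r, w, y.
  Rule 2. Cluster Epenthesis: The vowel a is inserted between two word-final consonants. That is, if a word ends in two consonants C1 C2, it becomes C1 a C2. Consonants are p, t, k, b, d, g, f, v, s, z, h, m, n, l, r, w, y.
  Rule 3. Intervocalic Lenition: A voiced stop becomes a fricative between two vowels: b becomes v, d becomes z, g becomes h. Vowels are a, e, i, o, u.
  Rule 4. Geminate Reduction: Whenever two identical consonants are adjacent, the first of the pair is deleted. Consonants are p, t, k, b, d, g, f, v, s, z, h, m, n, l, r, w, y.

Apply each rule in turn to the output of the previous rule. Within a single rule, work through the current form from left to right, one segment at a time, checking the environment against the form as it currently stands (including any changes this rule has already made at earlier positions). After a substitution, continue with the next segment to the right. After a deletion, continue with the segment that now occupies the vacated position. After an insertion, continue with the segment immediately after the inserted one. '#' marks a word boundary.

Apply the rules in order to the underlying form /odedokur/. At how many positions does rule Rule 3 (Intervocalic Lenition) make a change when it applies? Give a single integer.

2

Rule 1 Medial Vowel Deletion: [odedokur] → [odedokr]
Rule 2 Cluster Epenthesis: [odedokr] → [odedokar]
Rule 3 Intervocalic Lenition: [odedokar] → [ozezokar]
Rule 4 Geminate Reduction: no change — [ozezokar]
Rule Rule 3 changed 2 position(s).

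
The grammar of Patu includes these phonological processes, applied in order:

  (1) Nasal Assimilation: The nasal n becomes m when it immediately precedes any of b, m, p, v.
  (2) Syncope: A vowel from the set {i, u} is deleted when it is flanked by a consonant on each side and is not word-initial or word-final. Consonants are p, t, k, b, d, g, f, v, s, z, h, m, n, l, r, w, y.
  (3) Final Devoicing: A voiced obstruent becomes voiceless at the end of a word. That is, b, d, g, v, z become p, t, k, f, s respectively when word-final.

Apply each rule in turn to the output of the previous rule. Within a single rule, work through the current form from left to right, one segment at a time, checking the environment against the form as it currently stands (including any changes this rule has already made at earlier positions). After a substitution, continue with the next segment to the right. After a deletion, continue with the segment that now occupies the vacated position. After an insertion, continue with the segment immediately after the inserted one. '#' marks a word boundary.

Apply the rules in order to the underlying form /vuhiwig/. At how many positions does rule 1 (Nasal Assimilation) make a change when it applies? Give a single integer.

(1) Nasal Assimilation: no change — [vuhiwig]
(2) Syncope: [vuhiwig] → [vhwg]
(3) Final Devoicing: [vhwg] → [vhwk]
Rule 1 changed 0 position(s).

0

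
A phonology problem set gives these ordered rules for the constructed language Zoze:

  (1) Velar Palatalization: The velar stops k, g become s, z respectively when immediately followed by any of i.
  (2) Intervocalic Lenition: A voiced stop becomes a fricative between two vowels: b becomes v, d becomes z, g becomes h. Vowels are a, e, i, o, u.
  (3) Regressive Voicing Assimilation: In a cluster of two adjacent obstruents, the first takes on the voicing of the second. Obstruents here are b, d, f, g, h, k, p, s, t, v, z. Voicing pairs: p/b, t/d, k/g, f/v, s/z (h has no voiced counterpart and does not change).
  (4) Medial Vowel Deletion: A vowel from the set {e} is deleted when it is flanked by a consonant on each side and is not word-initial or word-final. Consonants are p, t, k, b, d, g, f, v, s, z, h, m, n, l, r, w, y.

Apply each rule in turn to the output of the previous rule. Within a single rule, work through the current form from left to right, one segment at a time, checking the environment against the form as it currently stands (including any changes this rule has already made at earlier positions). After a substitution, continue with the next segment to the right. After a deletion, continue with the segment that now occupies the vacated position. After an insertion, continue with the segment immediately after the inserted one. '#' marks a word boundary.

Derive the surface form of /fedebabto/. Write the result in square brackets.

[fzvapto]

(1) Velar Palatalization: no change — [fedebabto]
(2) Intervocalic Lenition: [fedebabto] → [fezevabto]
(3) Regressive Voicing Assimilation: [fezevabto] → [fezevapto]
(4) Medial Vowel Deletion: [fezevapto] → [fzvapto]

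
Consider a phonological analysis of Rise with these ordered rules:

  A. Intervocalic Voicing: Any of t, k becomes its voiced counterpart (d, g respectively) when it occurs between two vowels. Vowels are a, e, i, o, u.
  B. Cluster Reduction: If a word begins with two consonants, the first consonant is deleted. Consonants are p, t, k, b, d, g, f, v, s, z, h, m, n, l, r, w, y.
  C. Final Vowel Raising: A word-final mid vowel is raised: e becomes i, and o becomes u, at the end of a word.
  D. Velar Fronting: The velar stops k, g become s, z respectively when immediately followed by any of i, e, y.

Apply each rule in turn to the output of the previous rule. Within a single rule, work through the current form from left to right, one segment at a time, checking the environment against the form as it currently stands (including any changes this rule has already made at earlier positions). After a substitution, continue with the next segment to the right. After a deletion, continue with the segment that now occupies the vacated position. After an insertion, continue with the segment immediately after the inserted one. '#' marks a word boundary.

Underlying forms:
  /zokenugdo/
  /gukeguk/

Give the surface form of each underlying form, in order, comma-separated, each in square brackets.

[zozenugdu], [guzeguk]

/zokenugdo/:
  A Intervocalic Voicing: [zokenugdo] → [zogenugdo]
  B Cluster Reduction: no change — [zogenugdo]
  C Final Vowel Raising: [zogenugdo] → [zogenugdu]
  D Velar Fronting: [zogenugdu] → [zozenugdu]
/gukeguk/:
  A Intervocalic Voicing: [gukeguk] → [gugeguk]
  B Cluster Reduction: no change — [gugeguk]
  C Final Vowel Raising: no change — [gugeguk]
  D Velar Fronting: [gugeguk] → [guzeguk]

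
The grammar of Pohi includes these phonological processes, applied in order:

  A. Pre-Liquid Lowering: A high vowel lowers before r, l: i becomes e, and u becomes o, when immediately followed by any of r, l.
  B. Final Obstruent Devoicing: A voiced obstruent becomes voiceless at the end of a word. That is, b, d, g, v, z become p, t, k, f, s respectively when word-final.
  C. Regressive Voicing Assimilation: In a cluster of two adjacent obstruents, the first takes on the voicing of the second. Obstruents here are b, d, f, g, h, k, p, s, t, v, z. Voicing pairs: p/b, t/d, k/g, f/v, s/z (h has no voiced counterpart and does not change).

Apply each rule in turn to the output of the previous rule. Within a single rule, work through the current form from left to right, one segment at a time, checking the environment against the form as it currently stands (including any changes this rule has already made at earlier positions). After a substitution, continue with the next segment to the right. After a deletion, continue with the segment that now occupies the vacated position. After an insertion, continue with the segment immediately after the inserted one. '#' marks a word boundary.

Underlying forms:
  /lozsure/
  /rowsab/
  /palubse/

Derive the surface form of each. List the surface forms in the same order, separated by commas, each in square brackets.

[lossore], [rowsap], [palupse]

/lozsure/:
  A Pre-Liquid Lowering: [lozsure] → [lozsore]
  B Final Obstruent Devoicing: no change — [lozsore]
  C Regressive Voicing Assimilation: [lozsore] → [lossore]
/rowsab/:
  A Pre-Liquid Lowering: no change — [rowsab]
  B Final Obstruent Devoicing: [rowsab] → [rowsap]
  C Regressive Voicing Assimilation: no change — [rowsap]
/palubse/:
  A Pre-Liquid Lowering: no change — [palubse]
  B Final Obstruent Devoicing: no change — [palubse]
  C Regressive Voicing Assimilation: [palubse] → [palupse]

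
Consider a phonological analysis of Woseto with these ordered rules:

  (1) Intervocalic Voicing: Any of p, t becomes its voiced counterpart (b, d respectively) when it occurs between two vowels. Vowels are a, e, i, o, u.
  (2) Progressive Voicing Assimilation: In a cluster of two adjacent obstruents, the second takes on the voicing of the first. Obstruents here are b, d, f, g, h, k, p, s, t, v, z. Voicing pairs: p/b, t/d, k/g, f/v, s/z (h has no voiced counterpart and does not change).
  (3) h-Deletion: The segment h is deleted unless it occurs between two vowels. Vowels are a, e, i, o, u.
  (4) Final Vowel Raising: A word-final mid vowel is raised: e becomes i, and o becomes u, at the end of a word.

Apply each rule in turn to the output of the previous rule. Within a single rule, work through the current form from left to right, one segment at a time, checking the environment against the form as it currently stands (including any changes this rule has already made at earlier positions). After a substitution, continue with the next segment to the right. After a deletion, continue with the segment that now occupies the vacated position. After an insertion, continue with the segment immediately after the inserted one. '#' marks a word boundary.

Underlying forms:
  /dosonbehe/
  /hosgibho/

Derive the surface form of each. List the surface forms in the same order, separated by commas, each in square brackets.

[dosonbehi], [oskibu]

/dosonbehe/:
  (1) Intervocalic Voicing: no change — [dosonbehe]
  (2) Progressive Voicing Assimilation: no change — [dosonbehe]
  (3) h-Deletion: no change — [dosonbehe]
  (4) Final Vowel Raising: [dosonbehe] → [dosonbehi]
/hosgibho/:
  (1) Intervocalic Voicing: no change — [hosgibho]
  (2) Progressive Voicing Assimilation: [hosgibho] → [hoskibho]
  (3) h-Deletion: [hoskibho] → [oskibo]
  (4) Final Vowel Raising: [oskibo] → [oskibu]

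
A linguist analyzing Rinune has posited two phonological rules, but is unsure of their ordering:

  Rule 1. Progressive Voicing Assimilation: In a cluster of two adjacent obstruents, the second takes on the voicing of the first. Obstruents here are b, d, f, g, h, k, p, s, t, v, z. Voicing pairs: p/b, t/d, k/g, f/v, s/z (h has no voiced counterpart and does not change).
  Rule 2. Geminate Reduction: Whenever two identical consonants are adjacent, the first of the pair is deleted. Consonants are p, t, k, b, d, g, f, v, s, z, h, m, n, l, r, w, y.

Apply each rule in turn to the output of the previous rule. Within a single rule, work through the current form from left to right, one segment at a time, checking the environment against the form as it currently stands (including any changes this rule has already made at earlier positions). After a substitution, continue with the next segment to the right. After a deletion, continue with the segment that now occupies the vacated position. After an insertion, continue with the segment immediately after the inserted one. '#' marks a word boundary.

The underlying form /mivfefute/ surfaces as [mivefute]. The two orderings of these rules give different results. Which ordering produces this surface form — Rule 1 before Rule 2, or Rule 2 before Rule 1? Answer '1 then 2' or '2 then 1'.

Order 1 then 2:
  1 Progressive Voicing Assimilation: [mivfefute] → [mivvefute]
  2 Geminate Reduction: [mivvefute] → [mivefute]
  result: [mivefute]
Order 2 then 1:
  2 Geminate Reduction: no change — [mivfefute]
  1 Progressive Voicing Assimilation: [mivfefute] → [mivvefute]
  result: [mivvefute]

1 then 2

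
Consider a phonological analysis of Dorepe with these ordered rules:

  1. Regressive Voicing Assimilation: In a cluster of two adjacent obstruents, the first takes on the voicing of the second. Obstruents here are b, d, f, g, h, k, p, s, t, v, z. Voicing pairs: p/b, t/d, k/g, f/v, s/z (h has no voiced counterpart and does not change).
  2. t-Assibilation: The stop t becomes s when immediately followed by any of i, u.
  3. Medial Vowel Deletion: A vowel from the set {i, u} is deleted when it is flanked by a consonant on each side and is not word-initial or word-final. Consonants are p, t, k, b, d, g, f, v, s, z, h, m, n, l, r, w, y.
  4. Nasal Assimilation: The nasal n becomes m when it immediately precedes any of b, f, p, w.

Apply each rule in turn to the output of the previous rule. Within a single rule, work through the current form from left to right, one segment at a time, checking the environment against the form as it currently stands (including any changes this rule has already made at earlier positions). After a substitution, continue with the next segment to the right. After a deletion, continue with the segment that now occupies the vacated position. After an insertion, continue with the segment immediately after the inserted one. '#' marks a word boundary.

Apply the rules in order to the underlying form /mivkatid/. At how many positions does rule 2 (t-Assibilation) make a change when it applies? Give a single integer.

1 Regressive Voicing Assimilation: [mivkatid] → [mifkatid]
2 t-Assibilation: [mifkatid] → [mifkasid]
3 Medial Vowel Deletion: [mifkasid] → [mfkasd]
4 Nasal Assimilation: no change — [mfkasd]
Rule 2 changed 1 position(s).

1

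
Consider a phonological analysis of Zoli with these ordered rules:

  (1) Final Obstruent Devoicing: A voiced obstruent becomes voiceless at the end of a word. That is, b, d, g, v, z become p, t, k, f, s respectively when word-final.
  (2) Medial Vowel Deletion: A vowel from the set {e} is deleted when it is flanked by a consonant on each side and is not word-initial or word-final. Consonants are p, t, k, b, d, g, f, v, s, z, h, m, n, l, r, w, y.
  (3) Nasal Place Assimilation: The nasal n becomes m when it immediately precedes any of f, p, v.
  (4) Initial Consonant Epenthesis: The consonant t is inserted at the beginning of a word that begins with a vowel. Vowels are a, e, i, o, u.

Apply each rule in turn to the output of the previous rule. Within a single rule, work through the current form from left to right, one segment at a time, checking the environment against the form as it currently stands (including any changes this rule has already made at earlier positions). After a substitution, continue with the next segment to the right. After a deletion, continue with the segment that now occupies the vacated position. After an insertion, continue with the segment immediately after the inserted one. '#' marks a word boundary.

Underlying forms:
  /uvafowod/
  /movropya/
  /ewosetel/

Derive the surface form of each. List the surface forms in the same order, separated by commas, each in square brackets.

/uvafowod/:
  (1) Final Obstruent Devoicing: [uvafowod] → [uvafowot]
  (2) Medial Vowel Deletion: no change — [uvafowot]
  (3) Nasal Place Assimilation: no change — [uvafowot]
  (4) Initial Consonant Epenthesis: [uvafowot] → [tuvafowot]
/movropya/:
  (1) Final Obstruent Devoicing: no change — [movropya]
  (2) Medial Vowel Deletion: no change — [movropya]
  (3) Nasal Place Assimilation: no change — [movropya]
  (4) Initial Consonant Epenthesis: no change — [movropya]
/ewosetel/:
  (1) Final Obstruent Devoicing: no change — [ewosetel]
  (2) Medial Vowel Deletion: [ewosetel] → [ewostl]
  (3) Nasal Place Assimilation: no change — [ewostl]
  (4) Initial Consonant Epenthesis: [ewostl] → [tewostl]

[tuvafowot], [movropya], [tewostl]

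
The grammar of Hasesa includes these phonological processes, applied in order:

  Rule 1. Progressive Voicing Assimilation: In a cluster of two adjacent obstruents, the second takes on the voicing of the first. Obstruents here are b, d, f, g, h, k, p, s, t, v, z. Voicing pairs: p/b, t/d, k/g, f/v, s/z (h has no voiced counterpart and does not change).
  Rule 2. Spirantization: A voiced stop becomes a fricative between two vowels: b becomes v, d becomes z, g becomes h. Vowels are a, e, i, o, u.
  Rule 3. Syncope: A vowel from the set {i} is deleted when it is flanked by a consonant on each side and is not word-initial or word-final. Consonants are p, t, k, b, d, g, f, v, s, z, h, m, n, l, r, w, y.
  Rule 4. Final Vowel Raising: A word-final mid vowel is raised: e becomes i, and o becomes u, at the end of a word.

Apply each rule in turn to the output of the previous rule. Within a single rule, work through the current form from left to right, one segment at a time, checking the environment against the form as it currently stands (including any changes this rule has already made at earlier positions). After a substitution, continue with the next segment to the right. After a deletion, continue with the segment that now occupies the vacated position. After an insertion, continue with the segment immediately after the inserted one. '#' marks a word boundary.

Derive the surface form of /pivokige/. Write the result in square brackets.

[pvokhi]

Rule 1 Progressive Voicing Assimilation: no change — [pivokige]
Rule 2 Spirantization: [pivokige] → [pivokihe]
Rule 3 Syncope: [pivokihe] → [pvokhe]
Rule 4 Final Vowel Raising: [pvokhe] → [pvokhi]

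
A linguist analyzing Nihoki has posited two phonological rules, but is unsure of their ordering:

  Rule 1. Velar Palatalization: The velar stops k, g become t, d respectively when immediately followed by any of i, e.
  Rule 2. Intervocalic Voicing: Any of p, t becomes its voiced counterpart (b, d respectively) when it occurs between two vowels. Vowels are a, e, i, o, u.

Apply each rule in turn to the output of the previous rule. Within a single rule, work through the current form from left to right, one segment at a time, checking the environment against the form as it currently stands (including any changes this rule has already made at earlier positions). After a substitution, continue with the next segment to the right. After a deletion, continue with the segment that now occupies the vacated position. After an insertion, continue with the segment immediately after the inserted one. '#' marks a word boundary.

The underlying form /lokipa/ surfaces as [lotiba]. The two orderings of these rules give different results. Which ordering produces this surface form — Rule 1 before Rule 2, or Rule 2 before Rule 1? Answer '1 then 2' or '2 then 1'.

Order 1 then 2:
  1 Velar Palatalization: [lokipa] → [lotipa]
  2 Intervocalic Voicing: [lotipa] → [lodiba]
  result: [lodiba]
Order 2 then 1:
  2 Intervocalic Voicing: [lokipa] → [lokiba]
  1 Velar Palatalization: [lokiba] → [lotiba]
  result: [lotiba]

2 then 1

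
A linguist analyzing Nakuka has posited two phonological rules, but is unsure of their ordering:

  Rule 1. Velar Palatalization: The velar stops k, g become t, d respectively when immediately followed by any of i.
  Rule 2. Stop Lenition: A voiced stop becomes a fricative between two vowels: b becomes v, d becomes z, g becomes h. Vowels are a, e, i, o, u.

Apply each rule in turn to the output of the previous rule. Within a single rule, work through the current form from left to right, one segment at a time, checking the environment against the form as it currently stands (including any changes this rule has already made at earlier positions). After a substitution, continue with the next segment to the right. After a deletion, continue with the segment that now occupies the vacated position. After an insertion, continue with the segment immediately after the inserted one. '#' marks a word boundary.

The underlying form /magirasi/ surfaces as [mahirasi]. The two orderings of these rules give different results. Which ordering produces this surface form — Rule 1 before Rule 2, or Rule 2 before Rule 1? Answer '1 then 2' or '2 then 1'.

2 then 1

Order 1 then 2:
  1 Velar Palatalization: [magirasi] → [madirasi]
  2 Stop Lenition: [madirasi] → [mazirasi]
  result: [mazirasi]
Order 2 then 1:
  2 Stop Lenition: [magirasi] → [mahirasi]
  1 Velar Palatalization: no change — [mahirasi]
  result: [mahirasi]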